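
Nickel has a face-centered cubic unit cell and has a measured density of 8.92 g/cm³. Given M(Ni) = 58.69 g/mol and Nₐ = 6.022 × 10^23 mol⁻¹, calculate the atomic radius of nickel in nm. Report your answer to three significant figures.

0.125 nm

For an FCC cell (Z = 4), a³ = Z·M/(N_A·ρ) = 4 × 58.69 / (6.022 × 10²³ × 8.920) = 4.370 × 10^-23 cm³, so a = 3.522 × 10^-8 cm = 0.3522 nm.
Atoms touch along the face diagonal, so √2·a = 4r, so r = 0.3536 × a = 0.125 nm.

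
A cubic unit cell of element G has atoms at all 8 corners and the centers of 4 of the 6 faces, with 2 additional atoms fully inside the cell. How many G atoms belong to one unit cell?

Corner atoms are shared by 8 cells (1/8 each), face atoms by 2 (1/2 each), interior atoms are unshared.
Net atoms = 8 × 1/8 + 4 × 1/2 + 2 = 1 + 2 + 2 = 5.

5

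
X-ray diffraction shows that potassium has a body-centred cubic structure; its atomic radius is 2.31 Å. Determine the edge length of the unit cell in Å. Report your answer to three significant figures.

5.33 Å

In a BCC lattice, atoms touch along the body diagonal, so √3·a = 4r.
a = 4r/√3 = 4 × 2.31 / 1.7321 = 5.33 Å.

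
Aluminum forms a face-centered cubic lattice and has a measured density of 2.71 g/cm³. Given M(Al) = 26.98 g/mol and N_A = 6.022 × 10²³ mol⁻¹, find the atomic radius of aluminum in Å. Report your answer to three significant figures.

For an FCC cell (Z = 4), a³ = Z·M/(N_A·ρ) = 4 × 26.98 / (6.022 × 10²³ × 2.710) = 6.613 × 10^-23 cm³, so a = 4.044 × 10^-8 cm = 4.044 Å.
Atoms touch along the face diagonal, so √2·a = 4r, so r = 0.3536 × a = 1.43 Å.

1.43 Å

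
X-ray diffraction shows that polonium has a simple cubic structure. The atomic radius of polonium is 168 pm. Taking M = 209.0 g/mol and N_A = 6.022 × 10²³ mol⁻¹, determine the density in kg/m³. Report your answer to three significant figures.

In a simple cubic lattice, atoms touch along the cell edge, so a = 2r, giving a = 336.0 pm = 3.360 × 10^-8 cm.
With Z = 1, ρ = Z·M/(N_A·a³) = 1 × 209.0 / (6.022 × 10²³ × 3.793 × 10^-23) = 9.149 g/cm³ = 9150 kg/m³.

9150 kg/m³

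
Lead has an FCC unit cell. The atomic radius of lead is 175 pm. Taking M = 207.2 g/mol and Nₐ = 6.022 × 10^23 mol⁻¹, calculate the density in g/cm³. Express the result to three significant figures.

In an FCC lattice, atoms touch along the face diagonal, so √2·a = 4r, giving a = 495.0 pm = 4.950 × 10^-8 cm.
With Z = 4, ρ = Z·M/(N_A·a³) = 4 × 207.2 / (6.022 × 10²³ × 1.213 × 10^-22) = 11.35 g/cm³.

11.3 g/cm³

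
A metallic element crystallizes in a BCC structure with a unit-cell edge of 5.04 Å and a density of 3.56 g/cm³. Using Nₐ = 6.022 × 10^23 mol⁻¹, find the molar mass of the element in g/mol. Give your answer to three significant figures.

137 g/mol

A BCC cell has Z = 2 atoms; a = 5.040 × 10^-8 cm.
M = ρ·N_A·a³/Z = 3.56 × 6.022 × 10²³ × 1.280 × 10^-22 / 2 = 137 g/mol.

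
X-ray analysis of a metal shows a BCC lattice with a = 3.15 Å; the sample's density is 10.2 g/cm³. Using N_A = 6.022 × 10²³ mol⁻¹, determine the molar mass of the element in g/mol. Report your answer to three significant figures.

96.0 g/mol

A BCC cell has Z = 2 atoms; a = 3.150 × 10^-8 cm.
M = ρ·N_A·a³/Z = 10.2 × 6.022 × 10²³ × 3.126 × 10^-23 / 2 = 96.0 g/mol.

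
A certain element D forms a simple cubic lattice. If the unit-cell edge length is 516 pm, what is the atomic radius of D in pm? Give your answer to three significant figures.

258 pm

In a simple cubic lattice, atoms touch along the cell edge, so a = 2r.
r = a/2 = 516/2 = 258 pm.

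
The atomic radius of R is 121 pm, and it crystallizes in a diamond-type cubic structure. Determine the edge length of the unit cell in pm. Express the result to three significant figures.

559 pm

In a diamond cubic lattice, nearest neighbors lie along the body diagonal with √3·a = 8r.
a = 8r/√3 = 8 × 121 / 1.7321 = 559 pm.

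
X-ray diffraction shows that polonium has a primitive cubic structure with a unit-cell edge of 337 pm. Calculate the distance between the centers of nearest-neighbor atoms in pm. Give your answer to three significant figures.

In a simple cubic structure, atoms touch along the cell edge, so a = 2r; the nearest-neighbor distance equals 2r = 1.000·a.
d = 1.000 × 337 = 337 pm.

337 pm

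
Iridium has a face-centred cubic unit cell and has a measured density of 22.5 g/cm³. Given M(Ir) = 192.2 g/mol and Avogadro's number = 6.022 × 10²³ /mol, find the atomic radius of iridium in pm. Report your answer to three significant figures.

136 pm

For an FCC cell (Z = 4), a³ = Z·M/(N_A·ρ) = 4 × 192.2 / (6.022 × 10²³ × 22.50) = 5.674 × 10^-23 cm³, so a = 3.843 × 10^-8 cm = 384.3 pm.
Atoms touch along the face diagonal, so √2·a = 4r, so r = 0.3536 × a = 136 pm.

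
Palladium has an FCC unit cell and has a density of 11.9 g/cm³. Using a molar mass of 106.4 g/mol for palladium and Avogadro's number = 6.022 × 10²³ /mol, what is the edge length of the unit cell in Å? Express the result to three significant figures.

3.90 Å

With Z = 4 atoms per FCC cell, a³ = Z·M/(N_A·ρ) = 4 × 106.4 / (6.022 × 10²³ × 11.90 g/cm³) = 5.939 × 10^-23 cm³.
a = (5.939 × 10^-23)^(1/3) = 3.902 × 10^-8 cm = 3.90 Å.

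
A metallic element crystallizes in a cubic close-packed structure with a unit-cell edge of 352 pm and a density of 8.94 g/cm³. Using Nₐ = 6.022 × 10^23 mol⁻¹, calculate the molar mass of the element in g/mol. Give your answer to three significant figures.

An FCC cell has Z = 4 atoms; a = 3.520 × 10^-8 cm.
M = ρ·N_A·a³/Z = 8.94 × 6.022 × 10²³ × 4.361 × 10^-23 / 4 = 58.7 g/mol.

58.7 g/mol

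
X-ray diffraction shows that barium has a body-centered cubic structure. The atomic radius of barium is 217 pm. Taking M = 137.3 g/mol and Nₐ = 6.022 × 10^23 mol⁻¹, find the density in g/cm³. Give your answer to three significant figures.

In a BCC lattice, atoms touch along the body diagonal, so √3·a = 4r, giving a = 501.1 pm = 5.011 × 10^-8 cm.
With Z = 2, ρ = Z·M/(N_A·a³) = 2 × 137.3 / (6.022 × 10²³ × 1.259 × 10^-22) = 3.623 g/cm³.

3.62 g/cm³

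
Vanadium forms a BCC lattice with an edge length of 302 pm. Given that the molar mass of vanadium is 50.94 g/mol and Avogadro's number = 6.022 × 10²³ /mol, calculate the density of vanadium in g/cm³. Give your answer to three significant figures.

A BCC unit cell contains Z = 2 atoms.
Cell volume: a³ = (302 pm)³ = (3.020 × 10^-8 cm)³ = 2.754 × 10^-23 cm³.
ρ = Z·M/(N_A·a³) = 2 × 50.94 / (6.022 × 10²³ × 2.754 × 10^-23) = 6.142 g/cm³.

6.14 g/cm³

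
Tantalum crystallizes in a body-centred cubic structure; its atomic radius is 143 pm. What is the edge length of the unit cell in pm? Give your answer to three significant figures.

330 pm

In a BCC lattice, atoms touch along the body diagonal, so √3·a = 4r.
a = 4r/√3 = 4 × 143 / 1.7321 = 330 pm.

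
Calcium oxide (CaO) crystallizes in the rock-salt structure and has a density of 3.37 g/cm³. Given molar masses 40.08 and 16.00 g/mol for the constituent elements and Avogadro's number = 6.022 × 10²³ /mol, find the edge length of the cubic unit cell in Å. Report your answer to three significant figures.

4.80 Å

M(CaO) = 56.08 g/mol; Z = 4 formula units per cell.
a³ = Z·M/(N_A·ρ) = 4 × 56.08 / (6.022 × 10²³ × 3.37) = 1.105 × 10^-22 cm³, so a = 4.799 × 10^-8 cm = 4.80 Å.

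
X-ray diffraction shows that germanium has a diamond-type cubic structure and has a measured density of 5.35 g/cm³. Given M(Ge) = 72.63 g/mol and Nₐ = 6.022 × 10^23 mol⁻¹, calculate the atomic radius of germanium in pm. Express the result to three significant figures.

122 pm

For a diamond cubic cell (Z = 8), a³ = Z·M/(N_A·ρ) = 8 × 72.63 / (6.022 × 10²³ × 5.350) = 1.803 × 10^-22 cm³, so a = 5.650 × 10^-8 cm = 565.0 pm.
Nearest neighbors lie along the body diagonal with √3·a = 8r, so r = 0.2165 × a = 122 pm.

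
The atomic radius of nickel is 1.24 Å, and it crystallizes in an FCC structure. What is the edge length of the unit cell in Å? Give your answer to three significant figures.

3.51 Å

In an FCC lattice, atoms touch along the face diagonal, so √2·a = 4r.
a = 4r/√2 = 4 × 1.24 / 1.4142 = 3.51 Å.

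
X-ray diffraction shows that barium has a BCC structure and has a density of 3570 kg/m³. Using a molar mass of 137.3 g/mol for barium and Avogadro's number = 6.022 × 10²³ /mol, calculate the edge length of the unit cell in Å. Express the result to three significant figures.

With Z = 2 atoms per BCC cell, a³ = Z·M/(N_A·ρ) = 2 × 137.3 / (6.022 × 10²³ × 3.570 g/cm³) = 1.277 × 10^-22 cm³.
a = (1.277 × 10^-22)^(1/3) = 5.036 × 10^-8 cm = 5.04 Å.

5.04 Å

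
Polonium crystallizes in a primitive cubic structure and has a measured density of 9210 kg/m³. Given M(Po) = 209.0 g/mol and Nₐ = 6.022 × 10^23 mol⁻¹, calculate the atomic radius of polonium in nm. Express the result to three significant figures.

For a simple cubic cell (Z = 1), a³ = Z·M/(N_A·ρ) = 1 × 209.0 / (6.022 × 10²³ × 9.210) = 3.768 × 10^-23 cm³, so a = 3.353 × 10^-8 cm = 0.3353 nm.
Atoms touch along the cell edge, so a = 2r, so r = 0.5000 × a = 0.168 nm.

0.168 nm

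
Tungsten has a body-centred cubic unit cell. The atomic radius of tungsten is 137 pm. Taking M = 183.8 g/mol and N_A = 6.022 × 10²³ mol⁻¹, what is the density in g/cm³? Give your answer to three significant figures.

In a BCC lattice, atoms touch along the body diagonal, so √3·a = 4r, giving a = 316.4 pm = 3.164 × 10^-8 cm.
With Z = 2, ρ = Z·M/(N_A·a³) = 2 × 183.8 / (6.022 × 10²³ × 3.167 × 10^-23) = 19.27 g/cm³.

19.3 g/cm³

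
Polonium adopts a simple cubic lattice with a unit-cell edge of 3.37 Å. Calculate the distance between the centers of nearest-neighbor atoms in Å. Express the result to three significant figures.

3.37 Å

In a simple cubic structure, atoms touch along the cell edge, so a = 2r; the nearest-neighbor distance equals 2r = 1.000·a.
d = 1.000 × 3.37 = 3.37 Å.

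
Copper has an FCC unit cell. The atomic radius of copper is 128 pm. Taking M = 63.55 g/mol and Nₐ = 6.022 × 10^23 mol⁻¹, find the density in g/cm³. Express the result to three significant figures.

8.90 g/cm³

In an FCC lattice, atoms touch along the face diagonal, so √2·a = 4r, giving a = 362.0 pm = 3.620 × 10^-8 cm.
With Z = 4, ρ = Z·M/(N_A·a³) = 4 × 63.55 / (6.022 × 10²³ × 4.745 × 10^-23) = 8.895 g/cm³.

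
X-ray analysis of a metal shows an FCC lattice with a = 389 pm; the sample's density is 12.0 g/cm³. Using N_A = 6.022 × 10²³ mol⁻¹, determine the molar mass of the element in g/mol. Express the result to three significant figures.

106 g/mol

An FCC cell has Z = 4 atoms; a = 3.890 × 10^-8 cm.
M = ρ·N_A·a³/Z = 12.0 × 6.022 × 10²³ × 5.886 × 10^-23 / 4 = 106 g/mol.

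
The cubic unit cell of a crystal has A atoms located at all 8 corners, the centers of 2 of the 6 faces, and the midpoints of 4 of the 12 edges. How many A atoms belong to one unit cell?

Corner atoms are shared by 8 cells (1/8 each), face atoms by 2 (1/2 each), edge atoms by 4 (1/4 each).
Net atoms = 8 × 1/8 + 2 × 1/2 + 4 × 1/4 = 1 + 1 + 1 = 3.

3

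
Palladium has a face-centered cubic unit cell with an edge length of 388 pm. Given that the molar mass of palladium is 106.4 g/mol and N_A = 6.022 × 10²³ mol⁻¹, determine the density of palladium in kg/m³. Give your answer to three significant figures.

An FCC unit cell contains Z = 4 atoms.
Cell volume: a³ = (388 pm)³ = (3.880 × 10^-8 cm)³ = 5.841 × 10^-23 cm³.
ρ = Z·M/(N_A·a³) = 4 × 106.4 / (6.022 × 10²³ × 5.841 × 10^-23) = 12.10 g/cm³ = 12100 kg/m³.

12100 kg/m³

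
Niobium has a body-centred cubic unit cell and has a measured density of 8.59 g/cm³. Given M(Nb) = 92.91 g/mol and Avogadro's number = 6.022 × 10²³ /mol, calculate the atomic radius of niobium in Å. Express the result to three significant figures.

1.43 Å

For a BCC cell (Z = 2), a³ = Z·M/(N_A·ρ) = 2 × 92.91 / (6.022 × 10²³ × 8.590) = 3.592 × 10^-23 cm³, so a = 3.300 × 10^-8 cm = 3.300 Å.
Atoms touch along the body diagonal, so √3·a = 4r, so r = 0.4330 × a = 1.43 Å.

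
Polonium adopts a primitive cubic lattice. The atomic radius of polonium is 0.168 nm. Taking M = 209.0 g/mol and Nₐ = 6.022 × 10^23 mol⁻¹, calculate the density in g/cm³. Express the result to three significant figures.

9.15 g/cm³

In a simple cubic lattice, atoms touch along the cell edge, so a = 2r, giving a = 0.3360 nm = 3.360 × 10^-8 cm.
With Z = 1, ρ = Z·M/(N_A·a³) = 1 × 209.0 / (6.022 × 10²³ × 3.793 × 10^-23) = 9.149 g/cm³.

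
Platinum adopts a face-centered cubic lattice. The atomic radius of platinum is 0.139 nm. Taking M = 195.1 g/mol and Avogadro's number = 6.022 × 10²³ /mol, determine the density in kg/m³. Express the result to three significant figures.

In an FCC lattice, atoms touch along the face diagonal, so √2·a = 4r, giving a = 0.3932 nm = 3.932 × 10^-8 cm.
With Z = 4, ρ = Z·M/(N_A·a³) = 4 × 195.1 / (6.022 × 10²³ × 6.077 × 10^-23) = 21.33 g/cm³ = 21300 kg/m³.

21300 kg/m³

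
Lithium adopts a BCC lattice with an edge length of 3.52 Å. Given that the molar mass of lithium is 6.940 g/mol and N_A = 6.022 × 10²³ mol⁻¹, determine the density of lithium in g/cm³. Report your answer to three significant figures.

0.528 g/cm³

A BCC unit cell contains Z = 2 atoms.
Cell volume: a³ = (3.52 Å)³ = (3.520 × 10^-8 cm)³ = 4.361 × 10^-23 cm³.
ρ = Z·M/(N_A·a³) = 2 × 6.940 / (6.022 × 10²³ × 4.361 × 10^-23) = 0.5285 g/cm³.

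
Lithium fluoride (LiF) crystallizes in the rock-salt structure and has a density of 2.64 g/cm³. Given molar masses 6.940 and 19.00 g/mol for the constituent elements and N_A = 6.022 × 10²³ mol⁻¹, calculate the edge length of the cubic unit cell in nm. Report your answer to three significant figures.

M(LiF) = 25.94 g/mol; Z = 4 formula units per cell.
a³ = Z·M/(N_A·ρ) = 4 × 25.94 / (6.022 × 10²³ × 2.64) = 6.527 × 10^-23 cm³, so a = 4.026 × 10^-8 cm = 0.403 nm.

0.403 nm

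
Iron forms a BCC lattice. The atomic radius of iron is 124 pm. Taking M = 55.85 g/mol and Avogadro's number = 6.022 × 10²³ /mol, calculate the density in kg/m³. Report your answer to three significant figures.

7900 kg/m³

In a BCC lattice, atoms touch along the body diagonal, so √3·a = 4r, giving a = 286.4 pm = 2.864 × 10^-8 cm.
With Z = 2, ρ = Z·M/(N_A·a³) = 2 × 55.85 / (6.022 × 10²³ × 2.348 × 10^-23) = 7.899 g/cm³ = 7900 kg/m³.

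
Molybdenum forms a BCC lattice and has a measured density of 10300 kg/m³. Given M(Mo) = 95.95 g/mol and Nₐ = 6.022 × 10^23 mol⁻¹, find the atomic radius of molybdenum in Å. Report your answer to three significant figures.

1.36 Å

For a BCC cell (Z = 2), a³ = Z·M/(N_A·ρ) = 2 × 95.95 / (6.022 × 10²³ × 10.30) = 3.094 × 10^-23 cm³, so a = 3.139 × 10^-8 cm = 3.139 Å.
Atoms touch along the body diagonal, so √3·a = 4r, so r = 0.4330 × a = 1.36 Å.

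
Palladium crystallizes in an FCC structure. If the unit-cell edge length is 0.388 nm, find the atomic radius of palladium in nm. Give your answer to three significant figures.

In an FCC lattice, atoms touch along the face diagonal, so √2·a = 4r.
r = √2·a/4 = 1.4142 × 0.388 / 4 = 0.137 nm.

0.137 nm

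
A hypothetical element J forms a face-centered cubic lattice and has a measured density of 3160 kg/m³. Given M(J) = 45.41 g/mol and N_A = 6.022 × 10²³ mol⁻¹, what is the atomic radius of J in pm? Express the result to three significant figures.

162 pm

For an FCC cell (Z = 4), a³ = Z·M/(N_A·ρ) = 4 × 45.41 / (6.022 × 10²³ × 3.160) = 9.545 × 10^-23 cm³, so a = 4.570 × 10^-8 cm = 457.0 pm.
Atoms touch along the face diagonal, so √2·a = 4r, so r = 0.3536 × a = 162 pm.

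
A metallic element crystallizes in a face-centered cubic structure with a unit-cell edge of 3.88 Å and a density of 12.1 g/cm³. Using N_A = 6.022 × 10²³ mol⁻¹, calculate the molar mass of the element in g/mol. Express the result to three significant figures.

An FCC cell has Z = 4 atoms; a = 3.880 × 10^-8 cm.
M = ρ·N_A·a³/Z = 12.1 × 6.022 × 10²³ × 5.841 × 10^-23 / 4 = 106 g/mol.

106 g/mol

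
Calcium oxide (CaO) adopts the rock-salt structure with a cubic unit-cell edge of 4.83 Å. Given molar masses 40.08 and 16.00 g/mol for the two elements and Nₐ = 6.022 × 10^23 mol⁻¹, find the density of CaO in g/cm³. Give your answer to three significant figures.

3.31 g/cm³

The rock-salt structure contains Z = 4 formula units per cell; M(CaO) = 40.08 + 16.00 = 56.08 g/mol.
a³ = (4.830 × 10^-8 cm)³ = 1.127 × 10^-22 cm³.
ρ = 4 × 56.08 / (6.022 × 10²³ × 1.127 × 10^-22) = 3.306 g/cm³.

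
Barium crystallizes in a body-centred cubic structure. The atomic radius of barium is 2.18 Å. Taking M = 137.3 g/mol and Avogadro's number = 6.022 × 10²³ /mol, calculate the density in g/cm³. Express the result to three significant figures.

3.57 g/cm³

In a BCC lattice, atoms touch along the body diagonal, so √3·a = 4r, giving a = 5.034 Å = 5.034 × 10^-8 cm.
With Z = 2, ρ = Z·M/(N_A·a³) = 2 × 137.3 / (6.022 × 10²³ × 1.276 × 10^-22) = 3.573 g/cm³.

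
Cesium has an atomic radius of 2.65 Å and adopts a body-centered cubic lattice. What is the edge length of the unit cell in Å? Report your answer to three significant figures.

In a BCC lattice, atoms touch along the body diagonal, so √3·a = 4r.
a = 4r/√3 = 4 × 2.65 / 1.7321 = 6.12 Å.

6.12 Å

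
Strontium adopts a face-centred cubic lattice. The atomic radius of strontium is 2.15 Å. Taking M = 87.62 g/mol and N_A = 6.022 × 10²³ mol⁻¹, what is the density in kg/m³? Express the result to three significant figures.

2590 kg/m³

In an FCC lattice, atoms touch along the face diagonal, so √2·a = 4r, giving a = 6.081 Å = 6.081 × 10^-8 cm.
With Z = 4, ρ = Z·M/(N_A·a³) = 4 × 87.62 / (6.022 × 10²³ × 2.249 × 10^-22) = 2.588 g/cm³ = 2590 kg/m³.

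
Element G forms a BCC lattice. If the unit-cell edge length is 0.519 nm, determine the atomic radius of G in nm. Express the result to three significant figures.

In a BCC lattice, atoms touch along the body diagonal, so √3·a = 4r.
r = √3·a/4 = 1.7321 × 0.519 / 4 = 0.225 nm.

0.225 nm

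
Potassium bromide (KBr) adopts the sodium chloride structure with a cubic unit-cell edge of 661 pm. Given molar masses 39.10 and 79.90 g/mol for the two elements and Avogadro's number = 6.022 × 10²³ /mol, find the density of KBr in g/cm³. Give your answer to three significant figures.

2.74 g/cm³

The sodium chloride structure contains Z = 4 formula units per cell; M(KBr) = 39.10 + 79.90 = 119.0 g/mol.
a³ = (6.610 × 10^-8 cm)³ = 2.888 × 10^-22 cm³.
ρ = 4 × 119.0 / (6.022 × 10²³ × 2.888 × 10^-22) = 2.737 g/cm³.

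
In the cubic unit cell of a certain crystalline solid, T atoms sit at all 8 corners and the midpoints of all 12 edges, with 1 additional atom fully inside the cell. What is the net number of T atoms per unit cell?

5

Corner atoms are shared by 8 cells (1/8 each), edge atoms by 4 (1/4 each), interior atoms are unshared.
Net atoms = 8 × 1/8 + 12 × 1/4 + 1 = 1 + 3 + 1 = 5.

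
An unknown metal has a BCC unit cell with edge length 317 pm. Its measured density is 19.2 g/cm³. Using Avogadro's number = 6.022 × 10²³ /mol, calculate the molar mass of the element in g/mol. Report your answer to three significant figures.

A BCC cell has Z = 2 atoms; a = 3.170 × 10^-8 cm.
M = ρ·N_A·a³/Z = 19.2 × 6.022 × 10²³ × 3.186 × 10^-23 / 2 = 184 g/mol.

184 g/mol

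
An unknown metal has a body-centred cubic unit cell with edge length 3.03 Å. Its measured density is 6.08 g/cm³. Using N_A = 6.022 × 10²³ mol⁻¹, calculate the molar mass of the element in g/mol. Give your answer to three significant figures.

50.9 g/mol

A BCC cell has Z = 2 atoms; a = 3.030 × 10^-8 cm.
M = ρ·N_A·a³/Z = 6.08 × 6.022 × 10²³ × 2.782 × 10^-23 / 2 = 50.9 g/mol.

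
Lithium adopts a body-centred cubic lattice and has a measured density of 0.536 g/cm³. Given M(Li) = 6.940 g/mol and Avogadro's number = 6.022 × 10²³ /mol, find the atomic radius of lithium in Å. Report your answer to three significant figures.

1.52 Å

For a BCC cell (Z = 2), a³ = Z·M/(N_A·ρ) = 2 × 6.940 / (6.022 × 10²³ × 0.5360) = 4.300 × 10^-23 cm³, so a = 3.503 × 10^-8 cm = 3.503 Å.
Atoms touch along the body diagonal, so √3·a = 4r, so r = 0.4330 × a = 1.52 Å.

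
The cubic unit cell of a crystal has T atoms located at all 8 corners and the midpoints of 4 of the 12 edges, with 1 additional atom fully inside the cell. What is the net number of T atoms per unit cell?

3

Corner atoms are shared by 8 cells (1/8 each), edge atoms by 4 (1/4 each), interior atoms are unshared.
Net atoms = 8 × 1/8 + 4 × 1/4 + 1 = 1 + 1 + 1 = 3.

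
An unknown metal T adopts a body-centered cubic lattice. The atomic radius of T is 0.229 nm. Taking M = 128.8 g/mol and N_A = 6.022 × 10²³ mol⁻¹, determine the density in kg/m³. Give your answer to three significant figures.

In a BCC lattice, atoms touch along the body diagonal, so √3·a = 4r, giving a = 0.5289 nm = 5.289 × 10^-8 cm.
With Z = 2, ρ = Z·M/(N_A·a³) = 2 × 128.8 / (6.022 × 10²³ × 1.479 × 10^-22) = 2.892 g/cm³ = 2890 kg/m³.

2890 kg/m³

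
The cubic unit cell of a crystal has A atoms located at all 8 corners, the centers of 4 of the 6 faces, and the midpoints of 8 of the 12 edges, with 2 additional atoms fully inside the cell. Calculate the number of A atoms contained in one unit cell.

Corner atoms are shared by 8 cells (1/8 each), face atoms by 2 (1/2 each), edge atoms by 4 (1/4 each), interior atoms are unshared.
Net atoms = 8 × 1/8 + 4 × 1/2 + 8 × 1/4 + 2 = 1 + 2 + 2 + 2 = 7.

7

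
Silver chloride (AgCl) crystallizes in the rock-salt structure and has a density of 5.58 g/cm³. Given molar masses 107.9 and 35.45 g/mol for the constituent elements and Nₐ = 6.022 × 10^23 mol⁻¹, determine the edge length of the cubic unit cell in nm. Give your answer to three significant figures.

M(AgCl) = 143.35 g/mol; Z = 4 formula units per cell.
a³ = Z·M/(N_A·ρ) = 4 × 143.35 / (6.022 × 10²³ × 5.58) = 1.706 × 10^-22 cm³, so a = 5.547 × 10^-8 cm = 0.555 nm.

0.555 nm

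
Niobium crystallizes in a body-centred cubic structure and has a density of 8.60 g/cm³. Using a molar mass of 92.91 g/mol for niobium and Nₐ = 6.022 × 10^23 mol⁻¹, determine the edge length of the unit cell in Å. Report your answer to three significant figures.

With Z = 2 atoms per BCC cell, a³ = Z·M/(N_A·ρ) = 2 × 92.91 / (6.022 × 10²³ × 8.600 g/cm³) = 3.588 × 10^-23 cm³.
a = (3.588 × 10^-23)^(1/3) = 3.298 × 10^-8 cm = 3.30 Å.

3.30 Å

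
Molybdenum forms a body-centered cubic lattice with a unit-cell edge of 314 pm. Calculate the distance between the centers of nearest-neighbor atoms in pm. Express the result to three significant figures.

272 pm

In a BCC structure, atoms touch along the body diagonal, so √3·a = 4r; the nearest-neighbor distance equals 2r = 0.8660·a.
d = 0.8660 × 314 = 272 pm.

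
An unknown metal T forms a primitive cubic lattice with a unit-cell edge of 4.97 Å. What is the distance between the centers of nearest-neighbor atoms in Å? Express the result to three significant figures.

In a simple cubic structure, atoms touch along the cell edge, so a = 2r; the nearest-neighbor distance equals 2r = 1.000·a.
d = 1.000 × 4.97 = 4.97 Å.

4.97 Å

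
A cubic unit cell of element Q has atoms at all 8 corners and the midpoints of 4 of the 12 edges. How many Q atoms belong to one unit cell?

Corner atoms are shared by 8 cells (1/8 each), edge atoms by 4 (1/4 each).
Net atoms = 8 × 1/8 + 4 × 1/4 = 1 + 1 = 2.

2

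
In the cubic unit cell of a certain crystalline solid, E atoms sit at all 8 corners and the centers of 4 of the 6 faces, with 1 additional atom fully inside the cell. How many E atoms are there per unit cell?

4

Corner atoms are shared by 8 cells (1/8 each), face atoms by 2 (1/2 each), interior atoms are unshared.
Net atoms = 8 × 1/8 + 4 × 1/2 + 1 = 1 + 2 + 1 = 4.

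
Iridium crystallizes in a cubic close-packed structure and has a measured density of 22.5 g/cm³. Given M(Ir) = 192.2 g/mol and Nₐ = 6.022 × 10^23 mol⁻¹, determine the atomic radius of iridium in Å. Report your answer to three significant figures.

For an FCC cell (Z = 4), a³ = Z·M/(N_A·ρ) = 4 × 192.2 / (6.022 × 10²³ × 22.50) = 5.674 × 10^-23 cm³, so a = 3.843 × 10^-8 cm = 3.843 Å.
Atoms touch along the face diagonal, so √2·a = 4r, so r = 0.3536 × a = 1.36 Å.

1.36 Å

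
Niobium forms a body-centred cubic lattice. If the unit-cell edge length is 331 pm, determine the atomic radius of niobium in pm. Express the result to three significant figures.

143 pm

In a BCC lattice, atoms touch along the body diagonal, so √3·a = 4r.
r = √3·a/4 = 1.7321 × 331 / 4 = 143 pm.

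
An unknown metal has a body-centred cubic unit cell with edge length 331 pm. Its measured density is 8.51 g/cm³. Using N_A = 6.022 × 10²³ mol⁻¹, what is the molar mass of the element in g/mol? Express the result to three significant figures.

A BCC cell has Z = 2 atoms; a = 3.310 × 10^-8 cm.
M = ρ·N_A·a³/Z = 8.51 × 6.022 × 10²³ × 3.626 × 10^-23 / 2 = 92.9 g/mol.

92.9 g/mol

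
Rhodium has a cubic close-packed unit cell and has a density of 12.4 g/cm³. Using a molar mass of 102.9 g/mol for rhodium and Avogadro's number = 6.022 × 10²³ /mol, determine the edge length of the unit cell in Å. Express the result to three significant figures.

3.81 Å

With Z = 4 atoms per FCC cell, a³ = Z·M/(N_A·ρ) = 4 × 102.9 / (6.022 × 10²³ × 12.40 g/cm³) = 5.512 × 10^-23 cm³.
a = (5.512 × 10^-23)^(1/3) = 3.806 × 10^-8 cm = 3.81 Å.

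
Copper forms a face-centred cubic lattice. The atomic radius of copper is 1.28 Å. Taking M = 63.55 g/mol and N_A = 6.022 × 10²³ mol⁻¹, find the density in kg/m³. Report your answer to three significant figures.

In an FCC lattice, atoms touch along the face diagonal, so √2·a = 4r, giving a = 3.620 Å = 3.620 × 10^-8 cm.
With Z = 4, ρ = Z·M/(N_A·a³) = 4 × 63.55 / (6.022 × 10²³ × 4.745 × 10^-23) = 8.895 g/cm³ = 8900 kg/m³.

8900 kg/m³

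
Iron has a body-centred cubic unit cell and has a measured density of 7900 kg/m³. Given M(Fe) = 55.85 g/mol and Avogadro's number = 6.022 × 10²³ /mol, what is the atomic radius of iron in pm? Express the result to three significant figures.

For a BCC cell (Z = 2), a³ = Z·M/(N_A·ρ) = 2 × 55.85 / (6.022 × 10²³ × 7.900) = 2.348 × 10^-23 cm³, so a = 2.863 × 10^-8 cm = 286.3 pm.
Atoms touch along the body diagonal, so √3·a = 4r, so r = 0.4330 × a = 124 pm.

124 pm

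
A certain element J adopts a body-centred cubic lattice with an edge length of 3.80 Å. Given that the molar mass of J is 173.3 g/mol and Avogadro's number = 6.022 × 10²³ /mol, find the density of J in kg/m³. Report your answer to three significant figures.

A BCC unit cell contains Z = 2 atoms.
Cell volume: a³ = (3.80 Å)³ = (3.800 × 10^-8 cm)³ = 5.487 × 10^-23 cm³.
ρ = Z·M/(N_A·a³) = 2 × 173.3 / (6.022 × 10²³ × 5.487 × 10^-23) = 10.49 g/cm³ = 10500 kg/m³.

10500 kg/m³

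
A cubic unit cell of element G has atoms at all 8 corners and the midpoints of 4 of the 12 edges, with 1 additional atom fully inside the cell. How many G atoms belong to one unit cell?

3

Corner atoms are shared by 8 cells (1/8 each), edge atoms by 4 (1/4 each), interior atoms are unshared.
Net atoms = 8 × 1/8 + 4 × 1/4 + 1 = 1 + 1 + 1 = 3.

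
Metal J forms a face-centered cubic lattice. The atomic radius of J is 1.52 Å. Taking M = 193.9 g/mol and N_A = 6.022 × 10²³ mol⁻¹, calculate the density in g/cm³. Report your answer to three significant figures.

16.2 g/cm³

In an FCC lattice, atoms touch along the face diagonal, so √2·a = 4r, giving a = 4.299 Å = 4.299 × 10^-8 cm.
With Z = 4, ρ = Z·M/(N_A·a³) = 4 × 193.9 / (6.022 × 10²³ × 7.946 × 10^-23) = 16.21 g/cm³.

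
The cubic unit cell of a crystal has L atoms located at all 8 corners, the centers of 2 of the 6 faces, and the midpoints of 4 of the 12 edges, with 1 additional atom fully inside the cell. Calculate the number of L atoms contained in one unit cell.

Corner atoms are shared by 8 cells (1/8 each), face atoms by 2 (1/2 each), edge atoms by 4 (1/4 each), interior atoms are unshared.
Net atoms = 8 × 1/8 + 2 × 1/2 + 4 × 1/4 + 1 = 1 + 1 + 1 + 1 = 4.

4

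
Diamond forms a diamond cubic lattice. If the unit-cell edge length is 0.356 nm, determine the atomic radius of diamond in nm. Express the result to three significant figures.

0.0771 nm

In a diamond cubic lattice, nearest neighbors lie along the body diagonal with √3·a = 8r.
r = √3·a/8 = 1.7321 × 0.356 / 8 = 0.0771 nm.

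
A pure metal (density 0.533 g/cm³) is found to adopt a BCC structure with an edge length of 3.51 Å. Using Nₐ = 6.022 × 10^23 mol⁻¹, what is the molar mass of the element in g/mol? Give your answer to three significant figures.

A BCC cell has Z = 2 atoms; a = 3.510 × 10^-8 cm.
M = ρ·N_A·a³/Z = 0.533 × 6.022 × 10²³ × 4.324 × 10^-23 / 2 = 6.94 g/mol.

6.94 g/mol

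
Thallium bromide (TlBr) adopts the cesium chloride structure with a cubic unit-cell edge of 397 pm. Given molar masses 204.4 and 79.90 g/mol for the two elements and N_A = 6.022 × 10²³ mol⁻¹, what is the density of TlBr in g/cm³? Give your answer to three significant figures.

7.55 g/cm³

The cesium chloride structure contains Z = 1 formula unit per cell; M(TlBr) = 204.4 + 79.90 = 284.3 g/mol.
a³ = (3.970 × 10^-8 cm)³ = 6.257 × 10^-23 cm³.
ρ = 1 × 284.3 / (6.022 × 10²³ × 6.257 × 10^-23) = 7.545 g/cm³.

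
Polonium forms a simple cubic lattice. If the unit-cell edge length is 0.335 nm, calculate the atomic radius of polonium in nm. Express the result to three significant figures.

In a simple cubic lattice, atoms touch along the cell edge, so a = 2r.
r = a/2 = 0.335/2 = 0.168 nm.

0.168 nm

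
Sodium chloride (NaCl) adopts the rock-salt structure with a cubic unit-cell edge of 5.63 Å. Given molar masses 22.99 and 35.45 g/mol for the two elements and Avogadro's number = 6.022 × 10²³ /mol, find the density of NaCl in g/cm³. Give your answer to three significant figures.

The rock-salt structure contains Z = 4 formula units per cell; M(NaCl) = 22.99 + 35.45 = 58.44 g/mol.
a³ = (5.630 × 10^-8 cm)³ = 1.785 × 10^-22 cm³.
ρ = 4 × 58.44 / (6.022 × 10²³ × 1.785 × 10^-22) = 2.175 g/cm³.

2.18 g/cm³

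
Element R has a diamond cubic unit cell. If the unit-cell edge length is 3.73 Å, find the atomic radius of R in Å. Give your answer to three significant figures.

0.808 Å

In a diamond cubic lattice, nearest neighbors lie along the body diagonal with √3·a = 8r.
r = √3·a/8 = 1.7321 × 3.73 / 8 = 0.808 Å.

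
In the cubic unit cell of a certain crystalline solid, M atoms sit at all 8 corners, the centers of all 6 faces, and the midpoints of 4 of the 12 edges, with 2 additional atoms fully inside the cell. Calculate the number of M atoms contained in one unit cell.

Corner atoms are shared by 8 cells (1/8 each), face atoms by 2 (1/2 each), edge atoms by 4 (1/4 each), interior atoms are unshared.
Net atoms = 8 × 1/8 + 6 × 1/2 + 4 × 1/4 + 2 = 1 + 3 + 1 + 2 = 7.

7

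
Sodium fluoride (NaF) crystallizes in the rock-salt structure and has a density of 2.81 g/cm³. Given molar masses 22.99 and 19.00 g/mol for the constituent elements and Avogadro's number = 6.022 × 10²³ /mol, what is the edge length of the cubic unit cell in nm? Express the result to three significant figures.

0.463 nm

M(NaF) = 41.99 g/mol; Z = 4 formula units per cell.
a³ = Z·M/(N_A·ρ) = 4 × 41.99 / (6.022 × 10²³ × 2.81) = 9.926 × 10^-23 cm³, so a = 4.630 × 10^-8 cm = 0.463 nm.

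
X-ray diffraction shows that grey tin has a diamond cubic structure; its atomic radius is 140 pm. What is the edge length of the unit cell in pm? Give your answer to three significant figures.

In a diamond cubic lattice, nearest neighbors lie along the body diagonal with √3·a = 8r.
a = 8r/√3 = 8 × 140 / 1.7321 = 647 pm.

647 pm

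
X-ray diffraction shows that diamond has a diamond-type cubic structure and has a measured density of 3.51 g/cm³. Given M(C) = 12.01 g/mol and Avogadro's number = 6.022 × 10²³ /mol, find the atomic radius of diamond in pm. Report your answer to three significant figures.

77.3 pm

For a diamond cubic cell (Z = 8), a³ = Z·M/(N_A·ρ) = 8 × 12.01 / (6.022 × 10²³ × 3.510) = 4.546 × 10^-23 cm³, so a = 3.569 × 10^-8 cm = 356.9 pm.
Nearest neighbors lie along the body diagonal with √3·a = 8r, so r = 0.2165 × a = 77.3 pm.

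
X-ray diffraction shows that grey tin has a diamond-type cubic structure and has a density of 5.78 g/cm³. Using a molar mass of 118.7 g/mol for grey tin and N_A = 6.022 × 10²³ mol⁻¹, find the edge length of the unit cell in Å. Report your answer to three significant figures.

6.49 Å

With Z = 8 atoms per diamond cubic cell, a³ = Z·M/(N_A·ρ) = 8 × 118.7 / (6.022 × 10²³ × 5.780 g/cm³) = 2.728 × 10^-22 cm³.
a = (2.728 × 10^-22)^(1/3) = 6.486 × 10^-8 cm = 6.49 Å.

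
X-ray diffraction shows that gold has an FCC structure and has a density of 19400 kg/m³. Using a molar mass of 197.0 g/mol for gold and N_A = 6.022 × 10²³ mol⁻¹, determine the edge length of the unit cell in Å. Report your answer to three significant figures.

With Z = 4 atoms per FCC cell, a³ = Z·M/(N_A·ρ) = 4 × 197.0 / (6.022 × 10²³ × 19.40 g/cm³) = 6.745 × 10^-23 cm³.
a = (6.745 × 10^-23)^(1/3) = 4.071 × 10^-8 cm = 4.07 Å.

4.07 Å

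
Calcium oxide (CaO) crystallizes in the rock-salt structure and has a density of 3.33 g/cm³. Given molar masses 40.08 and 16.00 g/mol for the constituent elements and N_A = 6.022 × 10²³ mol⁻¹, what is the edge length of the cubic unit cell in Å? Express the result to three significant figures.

4.82 Å

M(CaO) = 56.08 g/mol; Z = 4 formula units per cell.
a³ = Z·M/(N_A·ρ) = 4 × 56.08 / (6.022 × 10²³ × 3.33) = 1.119 × 10^-22 cm³, so a = 4.818 × 10^-8 cm = 4.82 Å.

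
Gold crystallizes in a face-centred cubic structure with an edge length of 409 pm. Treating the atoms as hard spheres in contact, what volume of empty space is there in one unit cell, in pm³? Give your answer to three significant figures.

1.78 × 10^7 pm³

In an FCC lattice atoms touch along the face diagonal, so √2·a = 4r, so r = 0.3536a = 144.6 pm.
V_cell = a³ = 6.842 × 10^7 pm³; V_atoms = 4 × (4/3)πr³ = 5.066 × 10^7 pm³.
Empty space = 6.842 × 10^7 − 5.066 × 10^7 = 1.78 × 10^7 pm³.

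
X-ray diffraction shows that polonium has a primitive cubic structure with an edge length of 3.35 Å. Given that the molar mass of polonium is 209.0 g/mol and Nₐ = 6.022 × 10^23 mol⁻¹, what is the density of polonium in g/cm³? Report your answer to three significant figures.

9.23 g/cm³

A simple cubic unit cell contains Z = 1 atom.
Cell volume: a³ = (3.35 Å)³ = (3.350 × 10^-8 cm)³ = 3.760 × 10^-23 cm³.
ρ = Z·M/(N_A·a³) = 1 × 209.0 / (6.022 × 10²³ × 3.760 × 10^-23) = 9.231 g/cm³.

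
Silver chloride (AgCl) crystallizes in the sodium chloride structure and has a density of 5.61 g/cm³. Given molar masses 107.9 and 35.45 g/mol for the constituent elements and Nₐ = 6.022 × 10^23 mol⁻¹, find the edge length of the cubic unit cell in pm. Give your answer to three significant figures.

M(AgCl) = 143.35 g/mol; Z = 4 formula units per cell.
a³ = Z·M/(N_A·ρ) = 4 × 143.35 / (6.022 × 10²³ × 5.61) = 1.697 × 10^-22 cm³, so a = 5.537 × 10^-8 cm = 554 pm.

554 pm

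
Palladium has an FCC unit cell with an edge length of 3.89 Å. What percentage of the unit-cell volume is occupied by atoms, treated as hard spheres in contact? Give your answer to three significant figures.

In an FCC lattice atoms touch along the face diagonal, so √2·a = 4r, so r = 0.3536a = 1.375 Å.
Packing fraction = Z·(4/3)πr³ / a³ = 4 × (4/3)π × (1.375)³ / (3.89)³ = 0.7405 = 74.0%.

74.0%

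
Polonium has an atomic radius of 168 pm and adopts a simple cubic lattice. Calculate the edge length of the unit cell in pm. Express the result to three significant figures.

In a simple cubic lattice, atoms touch along the cell edge, so a = 2r.
a = 2r = 2 × 168 = 336 pm.

336 pm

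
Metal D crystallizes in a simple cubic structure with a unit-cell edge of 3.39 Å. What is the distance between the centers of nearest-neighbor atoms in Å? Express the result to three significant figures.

In a simple cubic structure, atoms touch along the cell edge, so a = 2r; the nearest-neighbor distance equals 2r = 1.000·a.
d = 1.000 × 3.39 = 3.39 Å.

3.39 Å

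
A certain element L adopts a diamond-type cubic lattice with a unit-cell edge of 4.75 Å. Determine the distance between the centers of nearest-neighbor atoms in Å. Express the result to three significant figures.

2.06 Å

In a diamond cubic structure, nearest neighbors lie along the body diagonal with √3·a = 8r; the nearest-neighbor distance equals 2r = 0.4330·a.
d = 0.4330 × 4.75 = 2.06 Å.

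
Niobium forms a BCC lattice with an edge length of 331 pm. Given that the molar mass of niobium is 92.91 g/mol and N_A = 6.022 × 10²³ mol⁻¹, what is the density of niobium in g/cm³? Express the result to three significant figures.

A BCC unit cell contains Z = 2 atoms.
Cell volume: a³ = (331 pm)³ = (3.310 × 10^-8 cm)³ = 3.626 × 10^-23 cm³.
ρ = Z·M/(N_A·a³) = 2 × 92.91 / (6.022 × 10²³ × 3.626 × 10^-23) = 8.509 g/cm³.

8.51 g/cm³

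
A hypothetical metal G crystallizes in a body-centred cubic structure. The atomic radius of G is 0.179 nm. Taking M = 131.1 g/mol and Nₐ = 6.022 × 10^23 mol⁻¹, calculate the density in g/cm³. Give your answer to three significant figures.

6.16 g/cm³

In a BCC lattice, atoms touch along the body diagonal, so √3·a = 4r, giving a = 0.4134 nm = 4.134 × 10^-8 cm.
With Z = 2, ρ = Z·M/(N_A·a³) = 2 × 131.1 / (6.022 × 10²³ × 7.064 × 10^-23) = 6.164 g/cm³.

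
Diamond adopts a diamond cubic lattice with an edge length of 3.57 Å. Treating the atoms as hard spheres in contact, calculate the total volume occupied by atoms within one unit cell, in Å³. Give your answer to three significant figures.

In a diamond cubic lattice nearest neighbors lie along the body diagonal with √3·a = 8r, so r = 0.2165a = 0.7729 Å.
V_atoms = Z × (4/3)πr³ = 8 × (4/3)π × (0.7729)³ = 15.5 Å³.

15.5 Å³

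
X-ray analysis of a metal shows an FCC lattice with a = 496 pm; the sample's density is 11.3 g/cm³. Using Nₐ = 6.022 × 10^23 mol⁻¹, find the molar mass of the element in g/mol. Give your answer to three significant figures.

An FCC cell has Z = 4 atoms; a = 4.960 × 10^-8 cm.
M = ρ·N_A·a³/Z = 11.3 × 6.022 × 10²³ × 1.220 × 10^-22 / 4 = 208 g/mol.

208 g/mol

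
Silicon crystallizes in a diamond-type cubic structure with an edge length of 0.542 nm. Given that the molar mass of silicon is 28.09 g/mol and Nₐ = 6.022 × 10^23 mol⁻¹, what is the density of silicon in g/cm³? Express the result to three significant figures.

A diamond cubic unit cell contains Z = 8 atoms.
Cell volume: a³ = (0.542 nm)³ = (5.420 × 10^-8 cm)³ = 1.592 × 10^-22 cm³.
ρ = Z·M/(N_A·a³) = 8 × 28.09 / (6.022 × 10²³ × 1.592 × 10^-22) = 2.344 g/cm³.

2.34 g/cm³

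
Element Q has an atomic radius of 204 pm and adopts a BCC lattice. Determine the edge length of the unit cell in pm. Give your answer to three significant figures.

In a BCC lattice, atoms touch along the body diagonal, so √3·a = 4r.
a = 4r/√3 = 4 × 204 / 1.7321 = 471 pm.

471 pm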